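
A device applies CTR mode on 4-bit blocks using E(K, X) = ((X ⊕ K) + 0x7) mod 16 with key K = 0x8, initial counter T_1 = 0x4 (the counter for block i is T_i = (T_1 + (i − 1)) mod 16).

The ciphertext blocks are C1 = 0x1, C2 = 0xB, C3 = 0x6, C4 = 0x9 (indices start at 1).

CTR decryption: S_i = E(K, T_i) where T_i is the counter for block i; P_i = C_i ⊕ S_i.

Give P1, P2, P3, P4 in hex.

P1: T = 0x4, S = E(K, T) = 0x3; 0x1 ⊕ 0x3 = 0x2.
P2: T = 0x5, S = E(K, T) = 0x4; 0xB ⊕ 0x4 = 0xF.
P3: T = 0x6, S = E(K, T) = 0x5; 0x6 ⊕ 0x5 = 0x3.
P4: T = 0x7, S = E(K, T) = 0x6; 0x9 ⊕ 0x6 = 0xF.

P1 = 0x2, P2 = 0xF, P3 = 0x3, P4 = 0xF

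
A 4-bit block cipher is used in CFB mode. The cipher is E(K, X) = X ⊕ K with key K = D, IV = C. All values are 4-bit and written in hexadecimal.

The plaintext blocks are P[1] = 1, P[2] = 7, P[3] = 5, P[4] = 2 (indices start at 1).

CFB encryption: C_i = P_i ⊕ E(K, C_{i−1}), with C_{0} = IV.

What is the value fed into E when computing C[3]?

C[1]: E(K, C) = 1; 1 ⊕ 1 = 0.
C[2]: E(K, 0) = D; 7 ⊕ D = A.
C[3]: E(K, A) = 7; 5 ⊕ 7 = 2.
So the input to E for block [3] is A.

A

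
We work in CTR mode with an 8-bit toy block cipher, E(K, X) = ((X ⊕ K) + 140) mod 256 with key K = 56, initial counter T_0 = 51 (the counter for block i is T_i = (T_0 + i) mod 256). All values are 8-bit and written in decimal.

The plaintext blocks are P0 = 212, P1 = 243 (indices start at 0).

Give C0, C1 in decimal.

CTR encryption: S_i = E(K, T_i) where T_i is the counter for block i; C_i = P_i ⊕ S_i.
C0: T = 51, S = E(K, T) = 151; 212 ⊕ 151 = 67.
C1: T = 52, S = E(K, T) = 152; 243 ⊕ 152 = 107.

C0 = 67, C1 = 107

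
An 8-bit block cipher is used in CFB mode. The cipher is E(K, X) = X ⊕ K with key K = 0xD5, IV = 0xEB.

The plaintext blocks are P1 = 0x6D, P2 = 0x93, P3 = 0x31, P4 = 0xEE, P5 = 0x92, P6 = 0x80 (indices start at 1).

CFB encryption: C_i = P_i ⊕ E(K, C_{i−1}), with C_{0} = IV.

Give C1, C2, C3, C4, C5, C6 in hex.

C1: E(K, 0xEB) = 0x3E; 0x6D ⊕ 0x3E = 0x53.
C2: E(K, 0x53) = 0x86; 0x93 ⊕ 0x86 = 0x15.
C3: E(K, 0x15) = 0xC0; 0x31 ⊕ 0xC0 = 0xF1.
C4: E(K, 0xF1) = 0x24; 0xEE ⊕ 0x24 = 0xCA.
C5: E(K, 0xCA) = 0x1F; 0x92 ⊕ 0x1F = 0x8D.
C6: E(K, 0x8D) = 0x58; 0x80 ⊕ 0x58 = 0xD8.

C1 = 0x53, C2 = 0x15, C3 = 0xF1, C4 = 0xCA, C5 = 0x8D, C6 = 0xD8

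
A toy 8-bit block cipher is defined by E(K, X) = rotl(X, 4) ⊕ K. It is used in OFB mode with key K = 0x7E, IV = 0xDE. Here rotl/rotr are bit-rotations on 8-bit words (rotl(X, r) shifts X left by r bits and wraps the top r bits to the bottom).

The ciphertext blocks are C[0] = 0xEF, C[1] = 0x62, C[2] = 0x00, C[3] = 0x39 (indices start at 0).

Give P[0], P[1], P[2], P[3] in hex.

OFB decryption: S_i = E(K, S_{i−1}) with S_{−1} = IV; P_i = C_i ⊕ S_i.
P[0]: S = E(K, 0xDE) = 0x93; 0xEF ⊕ 0x93 = 0x7C.
P[1]: S = E(K, 0x93) = 0x47; 0x62 ⊕ 0x47 = 0x25.
P[2]: S = E(K, 0x47) = 0x0A; 0x00 ⊕ 0x0A = 0x0A.
P[3]: S = E(K, 0x0A) = 0xDE; 0x39 ⊕ 0xDE = 0xE7.

P[0] = 0x7C, P[1] = 0x25, P[2] = 0x0A, P[3] = 0xE7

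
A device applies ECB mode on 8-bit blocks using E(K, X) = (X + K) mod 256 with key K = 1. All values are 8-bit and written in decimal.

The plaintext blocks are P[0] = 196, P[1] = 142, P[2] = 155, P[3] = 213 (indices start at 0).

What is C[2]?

ECB encryption: C_i = E(K, P_i).
C[2]: E(K, 155) = 156.

C[2] = 156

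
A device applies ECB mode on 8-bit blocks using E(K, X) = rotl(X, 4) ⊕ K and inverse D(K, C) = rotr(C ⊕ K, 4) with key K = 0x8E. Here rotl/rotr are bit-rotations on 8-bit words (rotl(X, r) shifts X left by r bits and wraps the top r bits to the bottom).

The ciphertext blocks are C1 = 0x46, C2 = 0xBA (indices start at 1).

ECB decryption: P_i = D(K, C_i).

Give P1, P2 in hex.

P1 = 0x8C, P2 = 0x43

P1: D(K, 0x46) = 0x8C.
P2: D(K, 0xBA) = 0x43.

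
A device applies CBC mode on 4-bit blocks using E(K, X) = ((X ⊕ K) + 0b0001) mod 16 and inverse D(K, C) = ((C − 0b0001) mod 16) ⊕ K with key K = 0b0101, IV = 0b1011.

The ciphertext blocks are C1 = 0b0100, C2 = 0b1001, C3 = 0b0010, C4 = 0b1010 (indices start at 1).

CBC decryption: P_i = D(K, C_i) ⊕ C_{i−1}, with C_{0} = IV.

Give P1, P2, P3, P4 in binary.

P1: D(K, 0b0100) = 0b0110; 0b0110 ⊕ 0b1011 = 0b1101.
P2: D(K, 0b1001) = 0b1101; 0b1101 ⊕ 0b0100 = 0b1001.
P3: D(K, 0b0010) = 0b0100; 0b0100 ⊕ 0b1001 = 0b1101.
P4: D(K, 0b1010) = 0b1100; 0b1100 ⊕ 0b0010 = 0b1110.

P1 = 0b1101, P2 = 0b1001, P3 = 0b1101, P4 = 0b1110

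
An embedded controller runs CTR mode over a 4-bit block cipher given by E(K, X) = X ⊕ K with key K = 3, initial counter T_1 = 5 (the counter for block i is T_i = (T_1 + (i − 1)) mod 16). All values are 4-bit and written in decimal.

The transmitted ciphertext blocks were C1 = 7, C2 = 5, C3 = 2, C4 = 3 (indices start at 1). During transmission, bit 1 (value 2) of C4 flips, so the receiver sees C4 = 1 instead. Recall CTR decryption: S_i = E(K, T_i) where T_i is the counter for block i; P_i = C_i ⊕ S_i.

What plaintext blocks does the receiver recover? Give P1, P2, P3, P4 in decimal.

P1 = 1, P2 = 0, P3 = 6, P4 = 10

Only C4 changed, to 1. In CTR, a change in C_i flips the same bit in P_i only; the keystream is unaffected. Decrypting the received ciphertext:
P1: T = 5, S = E(K, T) = 6; 7 ⊕ 6 = 1.
P2: T = 6, S = E(K, T) = 5; 5 ⊕ 5 = 0.
P3: T = 7, S = E(K, T) = 4; 2 ⊕ 4 = 6.
P4: T = 8, S = E(K, T) = 11; 1 ⊕ 11 = 10.
Blocks that differ from the original plaintext: P4.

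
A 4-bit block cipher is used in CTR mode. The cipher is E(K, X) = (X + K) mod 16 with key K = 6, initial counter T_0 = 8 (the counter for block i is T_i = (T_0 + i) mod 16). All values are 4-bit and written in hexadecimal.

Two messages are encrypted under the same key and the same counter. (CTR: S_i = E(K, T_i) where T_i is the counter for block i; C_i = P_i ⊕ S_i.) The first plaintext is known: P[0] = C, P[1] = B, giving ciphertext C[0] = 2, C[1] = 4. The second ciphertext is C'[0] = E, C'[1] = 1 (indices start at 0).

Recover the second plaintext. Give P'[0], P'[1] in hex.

In CTR with a reused counter, both messages share the same keystream S_i, so C_i ⊕ C'_i = P_i ⊕ P'_i and thus P'_i = P_i ⊕ C_i ⊕ C'_i.
P'[0]: C ⊕ 2 ⊕ E = 0.
P'[1]: B ⊕ 4 ⊕ 1 = E.

P'[0] = 0, P'[1] = E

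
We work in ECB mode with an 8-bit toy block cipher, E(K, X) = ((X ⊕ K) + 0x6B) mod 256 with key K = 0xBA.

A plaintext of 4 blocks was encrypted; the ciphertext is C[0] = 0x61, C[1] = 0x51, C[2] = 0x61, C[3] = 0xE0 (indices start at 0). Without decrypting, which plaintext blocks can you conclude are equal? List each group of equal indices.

P[0] = P[2]

ECB encrypts each block independently with the same key, so equal ciphertext blocks imply equal plaintext blocks.
C[0] = C[2] = 0x61, so P[0] = P[2].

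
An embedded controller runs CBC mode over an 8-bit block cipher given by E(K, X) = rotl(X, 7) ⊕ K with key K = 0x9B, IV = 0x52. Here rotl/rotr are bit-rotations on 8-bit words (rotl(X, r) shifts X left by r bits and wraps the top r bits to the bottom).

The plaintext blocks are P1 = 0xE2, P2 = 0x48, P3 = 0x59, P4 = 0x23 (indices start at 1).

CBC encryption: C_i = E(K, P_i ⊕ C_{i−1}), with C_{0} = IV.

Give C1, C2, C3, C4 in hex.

C1 = 0xC3, C2 = 0x5E, C3 = 0x18, C4 = 0x06

C1: P1 ⊕ 0x52 = 0xB0; E(K, 0xB0) = 0xC3.
C2: P2 ⊕ 0xC3 = 0x8B; E(K, 0x8B) = 0x5E.
C3: P3 ⊕ 0x5E = 0x07; E(K, 0x07) = 0x18.
C4: P4 ⊕ 0x18 = 0x3B; E(K, 0x3B) = 0x06.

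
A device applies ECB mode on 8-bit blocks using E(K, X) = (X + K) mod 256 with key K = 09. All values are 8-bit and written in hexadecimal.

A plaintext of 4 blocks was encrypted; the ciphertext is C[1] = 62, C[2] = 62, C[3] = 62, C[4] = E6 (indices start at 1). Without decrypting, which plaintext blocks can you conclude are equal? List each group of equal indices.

P[1] = P[2] = P[3]

ECB encrypts each block independently with the same key, so equal ciphertext blocks imply equal plaintext blocks.
C[1] = C[2] = C[3] = 62, so P[1] = P[2] = P[3].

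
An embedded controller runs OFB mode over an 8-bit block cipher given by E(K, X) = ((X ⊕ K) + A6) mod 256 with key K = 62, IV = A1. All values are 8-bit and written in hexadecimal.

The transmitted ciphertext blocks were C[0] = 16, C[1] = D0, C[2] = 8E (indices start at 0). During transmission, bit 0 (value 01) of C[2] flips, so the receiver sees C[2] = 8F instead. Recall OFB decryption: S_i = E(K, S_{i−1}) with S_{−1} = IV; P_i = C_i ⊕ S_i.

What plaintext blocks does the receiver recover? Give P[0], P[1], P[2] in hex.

Only C[2] changed, to 8F. In OFB, a change in C_i flips the same bit in P_i only; the keystream is unaffected. Decrypting the received ciphertext:
P[0]: S = E(K, A1) = 69; 16 ⊕ 69 = 7F.
P[1]: S = E(K, 69) = B1; D0 ⊕ B1 = 61.
P[2]: S = E(K, B1) = 79; 8F ⊕ 79 = F6.
Blocks that differ from the original plaintext: P[2].

P[0] = 7F, P[1] = 61, P[2] = F6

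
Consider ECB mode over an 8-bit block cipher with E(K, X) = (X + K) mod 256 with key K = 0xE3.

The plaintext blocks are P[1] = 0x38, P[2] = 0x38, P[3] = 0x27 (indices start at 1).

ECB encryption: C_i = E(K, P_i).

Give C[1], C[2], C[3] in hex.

C[1]: E(K, 0x38) = 0x1B.
C[2]: E(K, 0x38) = 0x1B.
C[3]: E(K, 0x27) = 0x0A.

C[1] = 0x1B, C[2] = 0x1B, C[3] = 0x0A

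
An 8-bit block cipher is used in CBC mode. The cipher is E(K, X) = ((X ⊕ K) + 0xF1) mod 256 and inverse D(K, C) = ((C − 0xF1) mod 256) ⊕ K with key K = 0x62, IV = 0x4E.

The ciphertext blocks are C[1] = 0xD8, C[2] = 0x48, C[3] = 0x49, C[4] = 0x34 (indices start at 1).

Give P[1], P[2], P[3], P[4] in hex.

CBC decryption: P_i = D(K, C_i) ⊕ C_{i−1}, with C_{0} = IV.
P[1]: D(K, 0xD8) = 0x85; 0x85 ⊕ 0x4E = 0xCB.
P[2]: D(K, 0x48) = 0x35; 0x35 ⊕ 0xD8 = 0xED.
P[3]: D(K, 0x49) = 0x3A; 0x3A ⊕ 0x48 = 0x72.
P[4]: D(K, 0x34) = 0x21; 0x21 ⊕ 0x49 = 0x68.

P[1] = 0xCB, P[2] = 0xED, P[3] = 0x72, P[4] = 0x68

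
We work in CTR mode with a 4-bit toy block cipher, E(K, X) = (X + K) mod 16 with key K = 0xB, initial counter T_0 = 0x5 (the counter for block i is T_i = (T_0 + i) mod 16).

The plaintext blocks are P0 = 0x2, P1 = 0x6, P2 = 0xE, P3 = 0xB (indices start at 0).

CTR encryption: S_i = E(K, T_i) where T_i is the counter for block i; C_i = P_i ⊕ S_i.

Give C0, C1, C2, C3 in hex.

C0 = 0x2, C1 = 0x7, C2 = 0xC, C3 = 0x8

C0: T = 0x5, S = E(K, T) = 0x0; 0x2 ⊕ 0x0 = 0x2.
C1: T = 0x6, S = E(K, T) = 0x1; 0x6 ⊕ 0x1 = 0x7.
C2: T = 0x7, S = E(K, T) = 0x2; 0xE ⊕ 0x2 = 0xC.
C3: T = 0x8, S = E(K, T) = 0x3; 0xB ⊕ 0x3 = 0x8.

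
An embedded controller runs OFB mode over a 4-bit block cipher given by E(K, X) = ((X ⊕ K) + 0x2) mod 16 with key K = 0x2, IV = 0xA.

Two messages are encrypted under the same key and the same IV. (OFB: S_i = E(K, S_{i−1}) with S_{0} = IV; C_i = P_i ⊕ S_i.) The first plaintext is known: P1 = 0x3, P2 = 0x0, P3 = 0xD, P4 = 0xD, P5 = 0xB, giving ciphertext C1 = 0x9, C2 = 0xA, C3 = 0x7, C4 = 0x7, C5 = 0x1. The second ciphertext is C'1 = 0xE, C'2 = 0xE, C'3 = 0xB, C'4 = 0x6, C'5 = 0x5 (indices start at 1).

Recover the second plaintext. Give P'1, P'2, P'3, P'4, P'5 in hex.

In OFB with a reused IV, both messages share the same keystream S_i, so C_i ⊕ C'_i = P_i ⊕ P'_i and thus P'_i = P_i ⊕ C_i ⊕ C'_i.
P'1: 0x3 ⊕ 0x9 ⊕ 0xE = 0x4.
P'2: 0x0 ⊕ 0xA ⊕ 0xE = 0x4.
P'3: 0xD ⊕ 0x7 ⊕ 0xB = 0x1.
P'4: 0xD ⊕ 0x7 ⊕ 0x6 = 0xC.
P'5: 0xB ⊕ 0x1 ⊕ 0x5 = 0xF.

P'1 = 0x4, P'2 = 0x4, P'3 = 0x1, P'4 = 0xC, P'5 = 0xF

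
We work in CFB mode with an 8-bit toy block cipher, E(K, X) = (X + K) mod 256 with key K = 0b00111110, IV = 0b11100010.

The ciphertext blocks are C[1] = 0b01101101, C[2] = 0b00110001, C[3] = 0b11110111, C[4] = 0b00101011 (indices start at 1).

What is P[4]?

CFB decryption: P_i = C_i ⊕ E(K, C_{i−1}), with C_{0} = IV.
P[4]: E(K, 0b11110111) = 0b00110101; 0b00101011 ⊕ 0b00110101 = 0b00011110.

P[4] = 0b00011110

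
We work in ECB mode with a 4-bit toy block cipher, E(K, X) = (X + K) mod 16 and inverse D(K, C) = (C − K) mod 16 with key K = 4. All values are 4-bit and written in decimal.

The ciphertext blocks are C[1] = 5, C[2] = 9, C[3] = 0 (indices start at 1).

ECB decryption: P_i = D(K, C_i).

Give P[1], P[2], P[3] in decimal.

P[1] = 1, P[2] = 5, P[3] = 12

P[1]: D(K, 5) = 1.
P[2]: D(K, 9) = 5.
P[3]: D(K, 0) = 12.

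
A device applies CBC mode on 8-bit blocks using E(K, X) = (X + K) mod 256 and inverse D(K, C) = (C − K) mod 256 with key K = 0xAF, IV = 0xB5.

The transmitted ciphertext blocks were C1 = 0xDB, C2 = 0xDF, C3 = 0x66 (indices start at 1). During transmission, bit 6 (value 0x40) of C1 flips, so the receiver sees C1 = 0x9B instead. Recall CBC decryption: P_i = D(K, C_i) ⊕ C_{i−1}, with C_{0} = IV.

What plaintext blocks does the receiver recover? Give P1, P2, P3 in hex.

P1 = 0x59, P2 = 0xAB, P3 = 0x68

Only C1 changed, to 0x9B. In CBC, a change in C_i garbles P_i and flips the same bit in P_{i+1}. Decrypting the received ciphertext:
P1: D(K, 0x9B) = 0xEC; 0xEC ⊕ 0xB5 = 0x59.
P2: D(K, 0xDF) = 0x30; 0x30 ⊕ 0x9B = 0xAB.
P3: D(K, 0x66) = 0xB7; 0xB7 ⊕ 0xDF = 0x68.
Blocks that differ from the original plaintext: P1, P2.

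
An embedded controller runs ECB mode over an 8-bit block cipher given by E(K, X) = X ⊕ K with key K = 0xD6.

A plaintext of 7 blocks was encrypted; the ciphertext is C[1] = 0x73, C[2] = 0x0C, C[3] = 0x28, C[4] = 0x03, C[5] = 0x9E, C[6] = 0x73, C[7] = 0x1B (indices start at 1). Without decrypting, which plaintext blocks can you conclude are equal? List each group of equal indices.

ECB encrypts each block independently with the same key, so equal ciphertext blocks imply equal plaintext blocks.
C[1] = C[6] = 0x73, so P[1] = P[6].

P[1] = P[6]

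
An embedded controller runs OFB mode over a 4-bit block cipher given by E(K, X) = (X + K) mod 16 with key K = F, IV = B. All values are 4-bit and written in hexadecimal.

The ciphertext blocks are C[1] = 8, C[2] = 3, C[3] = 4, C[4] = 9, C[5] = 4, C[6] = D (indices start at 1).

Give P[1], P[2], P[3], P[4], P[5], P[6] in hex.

OFB decryption: S_i = E(K, S_{i−1}) with S_{0} = IV; P_i = C_i ⊕ S_i.
P[1]: S = E(K, B) = A; 8 ⊕ A = 2.
P[2]: S = E(K, A) = 9; 3 ⊕ 9 = A.
P[3]: S = E(K, 9) = 8; 4 ⊕ 8 = C.
P[4]: S = E(K, 8) = 7; 9 ⊕ 7 = E.
P[5]: S = E(K, 7) = 6; 4 ⊕ 6 = 2.
P[6]: S = E(K, 6) = 5; D ⊕ 5 = 8.

P[1] = 2, P[2] = A, P[3] = C, P[4] = E, P[5] = 2, P[6] = 8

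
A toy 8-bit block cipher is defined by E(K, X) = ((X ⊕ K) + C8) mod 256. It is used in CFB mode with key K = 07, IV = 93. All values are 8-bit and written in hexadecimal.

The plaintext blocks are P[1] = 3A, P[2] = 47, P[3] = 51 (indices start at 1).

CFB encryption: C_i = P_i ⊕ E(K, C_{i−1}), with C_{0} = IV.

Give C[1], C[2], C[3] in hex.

C[1]: E(K, 93) = 5C; 3A ⊕ 5C = 66.
C[2]: E(K, 66) = 29; 47 ⊕ 29 = 6E.
C[3]: E(K, 6E) = 31; 51 ⊕ 31 = 60.

C[1] = 66, C[2] = 6E, C[3] = 60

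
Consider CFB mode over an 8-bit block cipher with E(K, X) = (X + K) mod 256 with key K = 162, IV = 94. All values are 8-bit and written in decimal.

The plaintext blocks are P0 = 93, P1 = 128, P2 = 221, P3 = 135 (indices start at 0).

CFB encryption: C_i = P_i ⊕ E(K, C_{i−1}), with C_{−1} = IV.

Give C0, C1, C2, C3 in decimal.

C0 = 93, C1 = 127, C2 = 252, C3 = 25

C0: E(K, 94) = 0; 93 ⊕ 0 = 93.
C1: E(K, 93) = 255; 128 ⊕ 255 = 127.
C2: E(K, 127) = 33; 221 ⊕ 33 = 252.
C3: E(K, 252) = 158; 135 ⊕ 158 = 25.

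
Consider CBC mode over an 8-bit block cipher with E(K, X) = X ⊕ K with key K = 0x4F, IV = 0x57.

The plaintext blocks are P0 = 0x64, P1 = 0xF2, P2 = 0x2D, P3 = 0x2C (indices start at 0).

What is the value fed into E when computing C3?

0x8F

CBC encryption: C_i = E(K, P_i ⊕ C_{i−1}), with C_{−1} = IV.
C0: P0 ⊕ 0x57 = 0x33; E(K, 0x33) = 0x7C.
C1: P1 ⊕ 0x7C = 0x8E; E(K, 0x8E) = 0xC1.
C2: P2 ⊕ 0xC1 = 0xEC; E(K, 0xEC) = 0xA3.
C3: P3 ⊕ 0xA3 = 0x8F; E(K, 0x8F) = 0xC0.
So the input to E for block 3 is 0x8F.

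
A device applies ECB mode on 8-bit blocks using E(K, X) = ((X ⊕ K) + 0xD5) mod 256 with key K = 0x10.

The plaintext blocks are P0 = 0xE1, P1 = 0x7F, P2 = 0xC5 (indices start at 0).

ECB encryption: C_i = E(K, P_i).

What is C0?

C0: E(K, 0xE1) = 0xC6.

C0 = 0xC6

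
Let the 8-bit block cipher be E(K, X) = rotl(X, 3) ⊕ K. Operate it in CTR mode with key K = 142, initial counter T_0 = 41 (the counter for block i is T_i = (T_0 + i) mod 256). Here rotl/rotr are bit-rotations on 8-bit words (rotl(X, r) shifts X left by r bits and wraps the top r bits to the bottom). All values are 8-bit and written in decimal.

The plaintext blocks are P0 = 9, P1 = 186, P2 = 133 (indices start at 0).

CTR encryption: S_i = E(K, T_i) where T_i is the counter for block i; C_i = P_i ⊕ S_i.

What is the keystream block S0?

199

C0: T = 41, S = E(K, T) = 199; 9 ⊕ 199 = 206.
So S0 = 199.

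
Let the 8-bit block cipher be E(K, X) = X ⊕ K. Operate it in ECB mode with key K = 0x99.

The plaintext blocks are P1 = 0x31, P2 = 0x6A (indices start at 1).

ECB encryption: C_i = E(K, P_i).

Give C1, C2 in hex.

C1 = 0xA8, C2 = 0xF3

C1: E(K, 0x31) = 0xA8.
C2: E(K, 0x6A) = 0xF3.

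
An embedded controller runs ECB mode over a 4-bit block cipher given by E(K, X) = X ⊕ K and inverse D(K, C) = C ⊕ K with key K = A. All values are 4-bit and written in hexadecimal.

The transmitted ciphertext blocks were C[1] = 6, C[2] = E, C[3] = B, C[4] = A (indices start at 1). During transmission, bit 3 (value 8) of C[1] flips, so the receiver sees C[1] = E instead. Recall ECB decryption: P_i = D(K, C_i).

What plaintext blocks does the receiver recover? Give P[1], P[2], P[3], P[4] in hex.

P[1] = 4, P[2] = 4, P[3] = 1, P[4] = 0

Only C[1] changed, to E. In ECB, a change in C_i affects only P_i. Decrypting the received ciphertext:
P[1]: D(K, E) = 4.
P[2]: D(K, E) = 4.
P[3]: D(K, B) = 1.
P[4]: D(K, A) = 0.
Blocks that differ from the original plaintext: P[1].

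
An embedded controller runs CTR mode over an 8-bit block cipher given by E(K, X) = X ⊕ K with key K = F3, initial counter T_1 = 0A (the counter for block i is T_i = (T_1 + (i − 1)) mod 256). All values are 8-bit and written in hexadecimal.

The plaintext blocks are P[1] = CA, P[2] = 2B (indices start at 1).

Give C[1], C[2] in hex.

C[1] = 33, C[2] = D3

CTR encryption: S_i = E(K, T_i) where T_i is the counter for block i; C_i = P_i ⊕ S_i.
C[1]: T = 0A, S = E(K, T) = F9; CA ⊕ F9 = 33.
C[2]: T = 0B, S = E(K, T) = F8; 2B ⊕ F8 = D3.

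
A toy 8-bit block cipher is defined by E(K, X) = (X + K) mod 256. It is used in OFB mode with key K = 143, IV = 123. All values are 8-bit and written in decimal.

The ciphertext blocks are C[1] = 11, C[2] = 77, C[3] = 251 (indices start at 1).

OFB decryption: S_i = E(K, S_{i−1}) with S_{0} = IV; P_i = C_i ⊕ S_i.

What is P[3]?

P[3] = 211

P[1]: S = E(K, 123) = 10; 11 ⊕ 10 = 1.
P[2]: S = E(K, 10) = 153; 77 ⊕ 153 = 212.
P[3]: S = E(K, 153) = 40; 251 ⊕ 40 = 211.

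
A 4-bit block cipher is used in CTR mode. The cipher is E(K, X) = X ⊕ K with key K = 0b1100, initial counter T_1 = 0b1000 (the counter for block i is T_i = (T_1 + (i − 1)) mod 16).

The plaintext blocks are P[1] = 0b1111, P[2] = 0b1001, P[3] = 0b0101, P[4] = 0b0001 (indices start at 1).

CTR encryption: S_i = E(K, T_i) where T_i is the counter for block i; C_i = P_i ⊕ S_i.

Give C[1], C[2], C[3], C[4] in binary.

C[1]: T = 0b1000, S = E(K, T) = 0b0100; 0b1111 ⊕ 0b0100 = 0b1011.
C[2]: T = 0b1001, S = E(K, T) = 0b0101; 0b1001 ⊕ 0b0101 = 0b1100.
C[3]: T = 0b1010, S = E(K, T) = 0b0110; 0b0101 ⊕ 0b0110 = 0b0011.
C[4]: T = 0b1011, S = E(K, T) = 0b0111; 0b0001 ⊕ 0b0111 = 0b0110.

C[1] = 0b1011, C[2] = 0b1100, C[3] = 0b0011, C[4] = 0b0110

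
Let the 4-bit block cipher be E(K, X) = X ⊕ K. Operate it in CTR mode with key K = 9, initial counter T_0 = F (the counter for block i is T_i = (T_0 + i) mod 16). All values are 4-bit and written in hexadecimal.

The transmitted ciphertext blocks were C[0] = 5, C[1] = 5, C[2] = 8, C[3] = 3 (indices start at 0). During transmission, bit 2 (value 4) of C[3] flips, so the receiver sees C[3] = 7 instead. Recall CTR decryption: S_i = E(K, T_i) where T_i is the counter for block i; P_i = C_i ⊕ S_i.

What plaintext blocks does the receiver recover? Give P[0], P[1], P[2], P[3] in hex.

Only C[3] changed, to 7. In CTR, a change in C_i flips the same bit in P_i only; the keystream is unaffected. Decrypting the received ciphertext:
P[0]: T = F, S = E(K, T) = 6; 5 ⊕ 6 = 3.
P[1]: T = 0, S = E(K, T) = 9; 5 ⊕ 9 = C.
P[2]: T = 1, S = E(K, T) = 8; 8 ⊕ 8 = 0.
P[3]: T = 2, S = E(K, T) = B; 7 ⊕ B = C.
Blocks that differ from the original plaintext: P[3].

P[0] = 3, P[1] = C, P[2] = 0, P[3] = C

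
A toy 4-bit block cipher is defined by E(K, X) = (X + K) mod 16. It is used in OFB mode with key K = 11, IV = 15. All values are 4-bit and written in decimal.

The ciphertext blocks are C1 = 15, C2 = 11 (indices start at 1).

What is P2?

OFB decryption: S_i = E(K, S_{i−1}) with S_{0} = IV; P_i = C_i ⊕ S_i.
P1: S = E(K, 15) = 10; 15 ⊕ 10 = 5.
P2: S = E(K, 10) = 5; 11 ⊕ 5 = 14.

P2 = 14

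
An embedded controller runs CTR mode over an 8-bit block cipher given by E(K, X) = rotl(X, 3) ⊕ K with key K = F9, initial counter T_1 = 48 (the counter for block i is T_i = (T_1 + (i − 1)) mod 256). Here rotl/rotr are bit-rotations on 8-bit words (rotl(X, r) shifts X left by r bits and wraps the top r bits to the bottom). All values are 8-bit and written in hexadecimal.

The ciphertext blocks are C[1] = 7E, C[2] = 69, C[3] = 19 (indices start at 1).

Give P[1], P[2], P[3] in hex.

P[1] = C5, P[2] = DA, P[3] = B2

CTR decryption: S_i = E(K, T_i) where T_i is the counter for block i; P_i = C_i ⊕ S_i.
P[1]: T = 48, S = E(K, T) = BB; 7E ⊕ BB = C5.
P[2]: T = 49, S = E(K, T) = B3; 69 ⊕ B3 = DA.
P[3]: T = 4A, S = E(K, T) = AB; 19 ⊕ AB = B2.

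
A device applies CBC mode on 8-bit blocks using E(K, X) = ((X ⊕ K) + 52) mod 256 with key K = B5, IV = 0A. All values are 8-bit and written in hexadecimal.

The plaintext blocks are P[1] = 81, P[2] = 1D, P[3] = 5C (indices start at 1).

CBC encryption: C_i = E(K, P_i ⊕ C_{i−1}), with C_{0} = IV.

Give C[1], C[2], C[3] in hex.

C[1]: P[1] ⊕ 0A = 8B; E(K, 8B) = 90.
C[2]: P[2] ⊕ 90 = 8D; E(K, 8D) = 8A.
C[3]: P[3] ⊕ 8A = D6; E(K, D6) = B5.

C[1] = 90, C[2] = 8A, C[3] = B5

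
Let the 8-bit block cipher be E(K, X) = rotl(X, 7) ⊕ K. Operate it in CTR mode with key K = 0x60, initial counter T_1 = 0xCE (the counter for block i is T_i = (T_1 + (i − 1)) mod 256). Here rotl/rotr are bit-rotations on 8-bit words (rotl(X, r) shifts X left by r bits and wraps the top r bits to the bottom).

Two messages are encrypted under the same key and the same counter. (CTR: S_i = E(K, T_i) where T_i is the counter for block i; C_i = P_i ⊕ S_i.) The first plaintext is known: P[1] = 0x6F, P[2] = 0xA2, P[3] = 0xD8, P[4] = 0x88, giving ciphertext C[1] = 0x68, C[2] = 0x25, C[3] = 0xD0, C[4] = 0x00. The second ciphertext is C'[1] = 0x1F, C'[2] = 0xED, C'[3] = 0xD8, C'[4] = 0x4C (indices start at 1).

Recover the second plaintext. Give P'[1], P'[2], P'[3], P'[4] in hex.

In CTR with a reused counter, both messages share the same keystream S_i, so C_i ⊕ C'_i = P_i ⊕ P'_i and thus P'_i = P_i ⊕ C_i ⊕ C'_i.
P'[1]: 0x6F ⊕ 0x68 ⊕ 0x1F = 0x18.
P'[2]: 0xA2 ⊕ 0x25 ⊕ 0xED = 0x6A.
P'[3]: 0xD8 ⊕ 0xD0 ⊕ 0xD8 = 0xD0.
P'[4]: 0x88 ⊕ 0x00 ⊕ 0x4C = 0xC4.

P'[1] = 0x18, P'[2] = 0x6A, P'[3] = 0xD0, P'[4] = 0xC4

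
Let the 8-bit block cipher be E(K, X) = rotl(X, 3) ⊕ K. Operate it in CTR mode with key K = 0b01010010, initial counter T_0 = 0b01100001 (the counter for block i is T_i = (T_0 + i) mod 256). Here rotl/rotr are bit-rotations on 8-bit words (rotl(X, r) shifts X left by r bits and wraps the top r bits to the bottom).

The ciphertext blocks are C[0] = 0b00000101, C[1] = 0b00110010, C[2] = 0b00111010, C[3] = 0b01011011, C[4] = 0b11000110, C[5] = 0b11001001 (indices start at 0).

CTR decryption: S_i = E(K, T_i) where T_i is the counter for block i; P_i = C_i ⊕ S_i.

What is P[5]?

P[5] = 0b10101000

P[5]: T = 0b01100110, S = E(K, T) = 0b01100001; 0b11001001 ⊕ 0b01100001 = 0b10101000.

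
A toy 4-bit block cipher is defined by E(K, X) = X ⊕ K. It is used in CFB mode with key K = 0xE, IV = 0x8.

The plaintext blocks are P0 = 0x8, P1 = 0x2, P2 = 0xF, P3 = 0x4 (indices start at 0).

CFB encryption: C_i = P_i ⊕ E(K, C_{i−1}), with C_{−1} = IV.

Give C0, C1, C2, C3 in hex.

C0 = 0xE, C1 = 0x2, C2 = 0x3, C3 = 0x9

C0: E(K, 0x8) = 0x6; 0x8 ⊕ 0x6 = 0xE.
C1: E(K, 0xE) = 0x0; 0x2 ⊕ 0x0 = 0x2.
C2: E(K, 0x2) = 0xC; 0xF ⊕ 0xC = 0x3.
C3: E(K, 0x3) = 0xD; 0x4 ⊕ 0xD = 0x9.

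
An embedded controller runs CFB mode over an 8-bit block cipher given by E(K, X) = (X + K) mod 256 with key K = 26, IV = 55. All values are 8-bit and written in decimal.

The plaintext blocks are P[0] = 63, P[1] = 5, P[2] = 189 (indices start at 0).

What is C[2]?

C[2] = 26

CFB encryption: C_i = P_i ⊕ E(K, C_{i−1}), with C_{−1} = IV.
C[0]: E(K, 55) = 81; 63 ⊕ 81 = 110.
C[1]: E(K, 110) = 136; 5 ⊕ 136 = 141.
C[2]: E(K, 141) = 167; 189 ⊕ 167 = 26.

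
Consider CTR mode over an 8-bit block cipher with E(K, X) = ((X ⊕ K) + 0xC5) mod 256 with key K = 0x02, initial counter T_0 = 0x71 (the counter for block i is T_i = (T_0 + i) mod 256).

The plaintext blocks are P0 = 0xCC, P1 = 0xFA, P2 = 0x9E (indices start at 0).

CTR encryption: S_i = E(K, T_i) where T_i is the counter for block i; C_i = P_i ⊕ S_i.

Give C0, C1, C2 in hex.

C0: T = 0x71, S = E(K, T) = 0x38; 0xCC ⊕ 0x38 = 0xF4.
C1: T = 0x72, S = E(K, T) = 0x35; 0xFA ⊕ 0x35 = 0xCF.
C2: T = 0x73, S = E(K, T) = 0x36; 0x9E ⊕ 0x36 = 0xA8.

C0 = 0xF4, C1 = 0xCF, C2 = 0xA8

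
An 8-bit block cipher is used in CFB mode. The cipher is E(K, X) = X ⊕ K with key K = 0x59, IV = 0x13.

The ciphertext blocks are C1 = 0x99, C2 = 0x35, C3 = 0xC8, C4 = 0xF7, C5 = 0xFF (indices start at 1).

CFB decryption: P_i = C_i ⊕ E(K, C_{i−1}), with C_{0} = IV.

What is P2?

P2 = 0xF5

P2: E(K, 0x99) = 0xC0; 0x35 ⊕ 0xC0 = 0xF5.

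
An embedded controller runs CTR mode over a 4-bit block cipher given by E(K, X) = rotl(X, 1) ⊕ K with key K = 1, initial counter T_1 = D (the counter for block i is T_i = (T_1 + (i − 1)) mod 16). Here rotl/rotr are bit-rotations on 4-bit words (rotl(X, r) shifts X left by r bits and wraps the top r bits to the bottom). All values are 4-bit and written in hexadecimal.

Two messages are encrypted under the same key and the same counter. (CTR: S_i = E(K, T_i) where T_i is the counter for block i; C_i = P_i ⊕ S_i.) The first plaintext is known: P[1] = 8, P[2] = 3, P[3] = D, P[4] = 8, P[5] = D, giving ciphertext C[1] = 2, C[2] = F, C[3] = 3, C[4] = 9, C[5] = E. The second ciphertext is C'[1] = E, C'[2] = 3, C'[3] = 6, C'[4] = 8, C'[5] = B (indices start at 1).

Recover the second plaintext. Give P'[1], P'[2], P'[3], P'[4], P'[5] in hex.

In CTR with a reused counter, both messages share the same keystream S_i, so C_i ⊕ C'_i = P_i ⊕ P'_i and thus P'_i = P_i ⊕ C_i ⊕ C'_i.
P'[1]: 8 ⊕ 2 ⊕ E = 4.
P'[2]: 3 ⊕ F ⊕ 3 = F.
P'[3]: D ⊕ 3 ⊕ 6 = 8.
P'[4]: 8 ⊕ 9 ⊕ 8 = 9.
P'[5]: D ⊕ E ⊕ B = 8.

P'[1] = 4, P'[2] = F, P'[3] = 8, P'[4] = 9, P'[5] = 8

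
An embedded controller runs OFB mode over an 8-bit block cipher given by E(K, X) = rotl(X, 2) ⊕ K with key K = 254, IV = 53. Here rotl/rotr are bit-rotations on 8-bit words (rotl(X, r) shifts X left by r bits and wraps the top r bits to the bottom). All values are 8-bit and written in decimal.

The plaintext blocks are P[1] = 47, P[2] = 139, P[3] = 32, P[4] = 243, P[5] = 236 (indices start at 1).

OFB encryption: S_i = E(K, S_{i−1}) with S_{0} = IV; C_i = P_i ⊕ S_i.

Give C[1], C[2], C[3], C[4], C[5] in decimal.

C[1]: S = E(K, 53) = 42; 47 ⊕ 42 = 5.
C[2]: S = E(K, 42) = 86; 139 ⊕ 86 = 221.
C[3]: S = E(K, 86) = 167; 32 ⊕ 167 = 135.
C[4]: S = E(K, 167) = 96; 243 ⊕ 96 = 147.
C[5]: S = E(K, 96) = 127; 236 ⊕ 127 = 147.

C[1] = 5, C[2] = 221, C[3] = 135, C[4] = 147, C[5] = 147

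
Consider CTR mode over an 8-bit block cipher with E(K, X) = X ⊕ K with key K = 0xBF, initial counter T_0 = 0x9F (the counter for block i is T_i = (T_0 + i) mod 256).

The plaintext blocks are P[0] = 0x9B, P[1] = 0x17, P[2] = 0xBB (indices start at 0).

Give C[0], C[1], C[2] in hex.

C[0] = 0xBB, C[1] = 0x08, C[2] = 0xA5

CTR encryption: S_i = E(K, T_i) where T_i is the counter for block i; C_i = P_i ⊕ S_i.
C[0]: T = 0x9F, S = E(K, T) = 0x20; 0x9B ⊕ 0x20 = 0xBB.
C[1]: T = 0xA0, S = E(K, T) = 0x1F; 0x17 ⊕ 0x1F = 0x08.
C[2]: T = 0xA1, S = E(K, T) = 0x1E; 0xBB ⊕ 0x1E = 0xA5.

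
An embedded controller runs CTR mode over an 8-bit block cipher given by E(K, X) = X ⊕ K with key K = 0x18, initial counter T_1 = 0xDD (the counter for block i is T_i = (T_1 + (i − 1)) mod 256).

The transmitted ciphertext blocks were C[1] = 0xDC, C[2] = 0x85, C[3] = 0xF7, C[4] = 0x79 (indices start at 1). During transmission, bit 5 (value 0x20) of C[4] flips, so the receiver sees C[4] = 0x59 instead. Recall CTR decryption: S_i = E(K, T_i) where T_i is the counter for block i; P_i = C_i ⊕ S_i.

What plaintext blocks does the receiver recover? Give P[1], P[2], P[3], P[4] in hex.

P[1] = 0x19, P[2] = 0x43, P[3] = 0x30, P[4] = 0xA1

Only C[4] changed, to 0x59. In CTR, a change in C_i flips the same bit in P_i only; the keystream is unaffected. Decrypting the received ciphertext:
P[1]: T = 0xDD, S = E(K, T) = 0xC5; 0xDC ⊕ 0xC5 = 0x19.
P[2]: T = 0xDE, S = E(K, T) = 0xC6; 0x85 ⊕ 0xC6 = 0x43.
P[3]: T = 0xDF, S = E(K, T) = 0xC7; 0xF7 ⊕ 0xC7 = 0x30.
P[4]: T = 0xE0, S = E(K, T) = 0xF8; 0x59 ⊕ 0xF8 = 0xA1.
Blocks that differ from the original plaintext: P[4].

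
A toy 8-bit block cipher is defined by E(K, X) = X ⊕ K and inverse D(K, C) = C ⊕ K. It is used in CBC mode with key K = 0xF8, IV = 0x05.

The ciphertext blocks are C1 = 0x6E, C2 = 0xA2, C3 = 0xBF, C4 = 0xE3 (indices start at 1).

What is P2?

P2 = 0x34

CBC decryption: P_i = D(K, C_i) ⊕ C_{i−1}, with C_{0} = IV.
P2: D(K, 0xA2) = 0x5A; 0x5A ⊕ 0x6E = 0x34.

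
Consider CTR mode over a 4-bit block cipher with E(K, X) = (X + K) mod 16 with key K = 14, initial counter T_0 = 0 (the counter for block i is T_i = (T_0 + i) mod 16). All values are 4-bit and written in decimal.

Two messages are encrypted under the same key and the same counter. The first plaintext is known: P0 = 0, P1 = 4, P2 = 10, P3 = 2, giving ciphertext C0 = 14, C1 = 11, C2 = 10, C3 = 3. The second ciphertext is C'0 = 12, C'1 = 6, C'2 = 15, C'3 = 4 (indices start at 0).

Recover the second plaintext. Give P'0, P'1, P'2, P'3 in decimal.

P'0 = 2, P'1 = 9, P'2 = 15, P'3 = 5

In CTR with a reused counter, both messages share the same keystream S_i, so C_i ⊕ C'_i = P_i ⊕ P'_i and thus P'_i = P_i ⊕ C_i ⊕ C'_i.
P'0: 0 ⊕ 14 ⊕ 12 = 2.
P'1: 4 ⊕ 11 ⊕ 6 = 9.
P'2: 10 ⊕ 10 ⊕ 15 = 15.
P'3: 2 ⊕ 3 ⊕ 4 = 5.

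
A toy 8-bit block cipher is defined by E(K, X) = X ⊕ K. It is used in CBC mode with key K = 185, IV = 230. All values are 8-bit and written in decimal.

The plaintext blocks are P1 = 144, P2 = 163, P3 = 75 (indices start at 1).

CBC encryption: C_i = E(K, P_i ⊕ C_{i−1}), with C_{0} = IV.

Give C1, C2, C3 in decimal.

C1: P1 ⊕ 230 = 118; E(K, 118) = 207.
C2: P2 ⊕ 207 = 108; E(K, 108) = 213.
C3: P3 ⊕ 213 = 158; E(K, 158) = 39.

C1 = 207, C2 = 213, C3 = 39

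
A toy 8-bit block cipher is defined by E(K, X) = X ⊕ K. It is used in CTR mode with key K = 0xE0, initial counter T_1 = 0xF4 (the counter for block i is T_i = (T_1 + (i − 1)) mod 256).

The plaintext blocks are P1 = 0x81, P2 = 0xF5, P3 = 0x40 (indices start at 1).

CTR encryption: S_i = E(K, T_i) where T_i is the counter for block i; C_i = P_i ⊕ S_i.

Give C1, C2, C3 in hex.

C1 = 0x95, C2 = 0xE0, C3 = 0x56

C1: T = 0xF4, S = E(K, T) = 0x14; 0x81 ⊕ 0x14 = 0x95.
C2: T = 0xF5, S = E(K, T) = 0x15; 0xF5 ⊕ 0x15 = 0xE0.
C3: T = 0xF6, S = E(K, T) = 0x16; 0x40 ⊕ 0x16 = 0x56.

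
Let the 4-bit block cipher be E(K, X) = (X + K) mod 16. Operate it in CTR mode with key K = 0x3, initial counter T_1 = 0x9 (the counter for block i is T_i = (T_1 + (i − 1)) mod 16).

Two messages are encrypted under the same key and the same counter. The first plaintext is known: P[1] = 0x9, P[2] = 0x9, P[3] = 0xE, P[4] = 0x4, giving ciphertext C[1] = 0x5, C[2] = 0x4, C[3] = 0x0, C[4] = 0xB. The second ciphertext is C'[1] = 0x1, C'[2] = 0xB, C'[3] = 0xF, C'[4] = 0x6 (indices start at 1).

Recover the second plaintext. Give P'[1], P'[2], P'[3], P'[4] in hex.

P'[1] = 0xD, P'[2] = 0x6, P'[3] = 0x1, P'[4] = 0x9

In CTR with a reused counter, both messages share the same keystream S_i, so C_i ⊕ C'_i = P_i ⊕ P'_i and thus P'_i = P_i ⊕ C_i ⊕ C'_i.
P'[1]: 0x9 ⊕ 0x5 ⊕ 0x1 = 0xD.
P'[2]: 0x9 ⊕ 0x4 ⊕ 0xB = 0x6.
P'[3]: 0xE ⊕ 0x0 ⊕ 0xF = 0x1.
P'[4]: 0x4 ⊕ 0xB ⊕ 0x6 = 0x9.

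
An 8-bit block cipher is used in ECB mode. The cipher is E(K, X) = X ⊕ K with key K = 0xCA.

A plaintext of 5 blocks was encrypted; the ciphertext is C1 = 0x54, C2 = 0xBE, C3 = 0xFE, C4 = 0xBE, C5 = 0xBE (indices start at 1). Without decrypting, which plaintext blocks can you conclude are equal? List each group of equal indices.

ECB encrypts each block independently with the same key, so equal ciphertext blocks imply equal plaintext blocks.
C2 = C4 = C5 = 0xBE, so P2 = P4 = P5.

P2 = P4 = P5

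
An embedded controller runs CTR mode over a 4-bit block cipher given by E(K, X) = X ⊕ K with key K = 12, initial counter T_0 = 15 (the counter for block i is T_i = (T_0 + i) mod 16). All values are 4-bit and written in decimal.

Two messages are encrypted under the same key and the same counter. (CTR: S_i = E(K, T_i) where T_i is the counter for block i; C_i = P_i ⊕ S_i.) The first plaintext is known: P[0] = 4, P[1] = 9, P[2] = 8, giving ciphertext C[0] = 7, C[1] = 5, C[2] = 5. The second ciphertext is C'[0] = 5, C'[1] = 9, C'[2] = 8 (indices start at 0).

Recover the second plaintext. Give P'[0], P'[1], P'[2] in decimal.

In CTR with a reused counter, both messages share the same keystream S_i, so C_i ⊕ C'_i = P_i ⊕ P'_i and thus P'_i = P_i ⊕ C_i ⊕ C'_i.
P'[0]: 4 ⊕ 7 ⊕ 5 = 6.
P'[1]: 9 ⊕ 5 ⊕ 9 = 5.
P'[2]: 8 ⊕ 5 ⊕ 8 = 5.

P'[0] = 6, P'[1] = 5, P'[2] = 5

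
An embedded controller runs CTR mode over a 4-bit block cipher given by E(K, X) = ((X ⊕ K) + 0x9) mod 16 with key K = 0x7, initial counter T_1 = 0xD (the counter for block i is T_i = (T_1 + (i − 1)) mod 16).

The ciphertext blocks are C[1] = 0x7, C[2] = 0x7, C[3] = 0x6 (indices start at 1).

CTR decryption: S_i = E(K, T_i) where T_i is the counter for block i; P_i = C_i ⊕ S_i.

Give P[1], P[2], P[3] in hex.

P[1] = 0x4, P[2] = 0x5, P[3] = 0x7

P[1]: T = 0xD, S = E(K, T) = 0x3; 0x7 ⊕ 0x3 = 0x4.
P[2]: T = 0xE, S = E(K, T) = 0x2; 0x7 ⊕ 0x2 = 0x5.
P[3]: T = 0xF, S = E(K, T) = 0x1; 0x6 ⊕ 0x1 = 0x7.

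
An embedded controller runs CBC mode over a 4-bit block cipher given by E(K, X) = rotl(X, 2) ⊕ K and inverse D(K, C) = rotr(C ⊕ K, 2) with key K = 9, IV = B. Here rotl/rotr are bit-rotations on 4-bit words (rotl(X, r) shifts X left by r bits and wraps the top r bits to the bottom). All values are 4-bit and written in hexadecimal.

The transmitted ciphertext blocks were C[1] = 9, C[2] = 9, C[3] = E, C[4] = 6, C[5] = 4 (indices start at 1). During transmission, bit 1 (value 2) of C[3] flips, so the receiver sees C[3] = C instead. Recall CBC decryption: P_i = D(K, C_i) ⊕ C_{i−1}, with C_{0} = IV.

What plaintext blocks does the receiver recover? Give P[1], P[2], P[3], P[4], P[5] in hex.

Only C[3] changed, to C. In CBC, a change in C_i garbles P_i and flips the same bit in P_{i+1}. Decrypting the received ciphertext:
P[1]: D(K, 9) = 0; 0 ⊕ B = B.
P[2]: D(K, 9) = 0; 0 ⊕ 9 = 9.
P[3]: D(K, C) = 5; 5 ⊕ 9 = C.
P[4]: D(K, 6) = F; F ⊕ C = 3.
P[5]: D(K, 4) = 7; 7 ⊕ 6 = 1.
Blocks that differ from the original plaintext: P[3], P[4].

P[1] = B, P[2] = 9, P[3] = C, P[4] = 3, P[5] = 1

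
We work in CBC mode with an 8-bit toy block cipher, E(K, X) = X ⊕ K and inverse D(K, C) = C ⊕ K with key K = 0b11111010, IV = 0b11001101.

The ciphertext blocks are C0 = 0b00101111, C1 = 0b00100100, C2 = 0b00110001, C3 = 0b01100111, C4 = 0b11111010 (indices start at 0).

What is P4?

CBC decryption: P_i = D(K, C_i) ⊕ C_{i−1}, with C_{−1} = IV.
P4: D(K, 0b11111010) = 0b00000000; 0b00000000 ⊕ 0b01100111 = 0b01100111.

P4 = 0b01100111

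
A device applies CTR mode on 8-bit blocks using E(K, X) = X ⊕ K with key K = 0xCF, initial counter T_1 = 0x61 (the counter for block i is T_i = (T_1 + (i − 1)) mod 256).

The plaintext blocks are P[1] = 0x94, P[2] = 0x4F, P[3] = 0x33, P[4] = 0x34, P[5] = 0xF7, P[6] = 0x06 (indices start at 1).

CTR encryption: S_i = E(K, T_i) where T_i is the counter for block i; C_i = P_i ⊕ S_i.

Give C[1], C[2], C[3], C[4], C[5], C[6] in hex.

C[1]: T = 0x61, S = E(K, T) = 0xAE; 0x94 ⊕ 0xAE = 0x3A.
C[2]: T = 0x62, S = E(K, T) = 0xAD; 0x4F ⊕ 0xAD = 0xE2.
C[3]: T = 0x63, S = E(K, T) = 0xAC; 0x33 ⊕ 0xAC = 0x9F.
C[4]: T = 0x64, S = E(K, T) = 0xAB; 0x34 ⊕ 0xAB = 0x9F.
C[5]: T = 0x65, S = E(K, T) = 0xAA; 0xF7 ⊕ 0xAA = 0x5D.
C[6]: T = 0x66, S = E(K, T) = 0xA9; 0x06 ⊕ 0xA9 = 0xAF.

C[1] = 0x3A, C[2] = 0xE2, C[3] = 0x9F, C[4] = 0x9F, C[5] = 0x5D, C[6] = 0xAF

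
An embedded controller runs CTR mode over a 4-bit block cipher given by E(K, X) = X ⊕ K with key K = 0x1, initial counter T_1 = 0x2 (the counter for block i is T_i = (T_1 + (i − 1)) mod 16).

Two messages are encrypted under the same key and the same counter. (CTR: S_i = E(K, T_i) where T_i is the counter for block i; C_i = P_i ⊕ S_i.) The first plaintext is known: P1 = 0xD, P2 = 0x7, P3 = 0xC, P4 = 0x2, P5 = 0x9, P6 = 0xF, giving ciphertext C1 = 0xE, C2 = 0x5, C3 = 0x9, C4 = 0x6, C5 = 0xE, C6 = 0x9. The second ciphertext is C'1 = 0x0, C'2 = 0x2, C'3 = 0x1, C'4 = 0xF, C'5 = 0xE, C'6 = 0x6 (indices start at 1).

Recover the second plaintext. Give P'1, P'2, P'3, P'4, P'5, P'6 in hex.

P'1 = 0x3, P'2 = 0x0, P'3 = 0x4, P'4 = 0xB, P'5 = 0x9, P'6 = 0x0

In CTR with a reused counter, both messages share the same keystream S_i, so C_i ⊕ C'_i = P_i ⊕ P'_i and thus P'_i = P_i ⊕ C_i ⊕ C'_i.
P'1: 0xD ⊕ 0xE ⊕ 0x0 = 0x3.
P'2: 0x7 ⊕ 0x5 ⊕ 0x2 = 0x0.
P'3: 0xC ⊕ 0x9 ⊕ 0x1 = 0x4.
P'4: 0x2 ⊕ 0x6 ⊕ 0xF = 0xB.
P'5: 0x9 ⊕ 0xE ⊕ 0xE = 0x9.
P'6: 0xF ⊕ 0x9 ⊕ 0x6 = 0x0.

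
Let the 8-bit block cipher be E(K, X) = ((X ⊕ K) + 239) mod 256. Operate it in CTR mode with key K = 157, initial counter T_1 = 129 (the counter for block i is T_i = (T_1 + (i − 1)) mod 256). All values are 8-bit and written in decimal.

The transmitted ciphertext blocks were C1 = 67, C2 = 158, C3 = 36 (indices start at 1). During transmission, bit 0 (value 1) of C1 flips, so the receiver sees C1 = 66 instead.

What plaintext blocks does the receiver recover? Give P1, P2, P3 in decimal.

P1 = 73, P2 = 144, P3 = 41

CTR decryption: S_i = E(K, T_i) where T_i is the counter for block i; P_i = C_i ⊕ S_i.
Only C1 changed, to 66. In CTR, a change in C_i flips the same bit in P_i only; the keystream is unaffected. Decrypting the received ciphertext:
P1: T = 129, S = E(K, T) = 11; 66 ⊕ 11 = 73.
P2: T = 130, S = E(K, T) = 14; 158 ⊕ 14 = 144.
P3: T = 131, S = E(K, T) = 13; 36 ⊕ 13 = 41.
Blocks that differ from the original plaintext: P1.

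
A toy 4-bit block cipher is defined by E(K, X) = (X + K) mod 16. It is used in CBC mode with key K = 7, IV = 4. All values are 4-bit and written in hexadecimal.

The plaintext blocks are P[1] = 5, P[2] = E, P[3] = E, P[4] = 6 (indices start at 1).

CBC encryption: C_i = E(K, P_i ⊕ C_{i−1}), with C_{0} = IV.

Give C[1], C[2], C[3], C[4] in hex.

C[1] = 8, C[2] = D, C[3] = A, C[4] = 3

C[1]: P[1] ⊕ 4 = 1; E(K, 1) = 8.
C[2]: P[2] ⊕ 8 = 6; E(K, 6) = D.
C[3]: P[3] ⊕ D = 3; E(K, 3) = A.
C[4]: P[4] ⊕ A = C; E(K, C) = 3.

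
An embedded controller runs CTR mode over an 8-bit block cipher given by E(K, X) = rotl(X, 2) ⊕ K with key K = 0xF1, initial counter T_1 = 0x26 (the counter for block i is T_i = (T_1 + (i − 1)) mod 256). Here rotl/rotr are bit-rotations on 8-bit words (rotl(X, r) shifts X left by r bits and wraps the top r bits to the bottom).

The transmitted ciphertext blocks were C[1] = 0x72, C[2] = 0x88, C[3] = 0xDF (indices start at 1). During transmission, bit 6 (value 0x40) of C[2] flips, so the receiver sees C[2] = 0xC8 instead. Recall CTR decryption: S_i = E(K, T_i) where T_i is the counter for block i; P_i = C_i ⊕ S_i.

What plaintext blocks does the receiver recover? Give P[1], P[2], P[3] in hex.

P[1] = 0x1B, P[2] = 0xA5, P[3] = 0x8E

Only C[2] changed, to 0xC8. In CTR, a change in C_i flips the same bit in P_i only; the keystream is unaffected. Decrypting the received ciphertext:
P[1]: T = 0x26, S = E(K, T) = 0x69; 0x72 ⊕ 0x69 = 0x1B.
P[2]: T = 0x27, S = E(K, T) = 0x6D; 0xC8 ⊕ 0x6D = 0xA5.
P[3]: T = 0x28, S = E(K, T) = 0x51; 0xDF ⊕ 0x51 = 0x8E.
Blocks that differ from the original plaintext: P[2].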